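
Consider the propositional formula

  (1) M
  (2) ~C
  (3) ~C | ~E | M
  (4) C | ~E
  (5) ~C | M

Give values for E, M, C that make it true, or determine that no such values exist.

Unit clause (M) forces M = True.
Unit clause (~C) forces C = False.
In (C | ~E) only ~E is left, so E = False.
Check each clause:
  (M): M holds.
  (~C): ~C holds.
  (~C | ~E | M): ~C holds.
  (C | ~E): ~E holds.
  (~C | M): ~C holds.
All clauses satisfied.

E = False, M = True, C = False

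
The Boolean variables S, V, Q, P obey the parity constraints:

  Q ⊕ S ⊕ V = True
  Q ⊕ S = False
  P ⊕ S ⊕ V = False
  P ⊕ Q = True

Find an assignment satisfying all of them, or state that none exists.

S=F, V=T, Q=F, P=T

Q ⊕ S ⊕ V = F ⊕ F ⊕ T = True ✓
Q ⊕ S = F ⊕ F = False ✓
P ⊕ S ⊕ V = T ⊕ F ⊕ T = False ✓
P ⊕ Q = T ⊕ F = True ✓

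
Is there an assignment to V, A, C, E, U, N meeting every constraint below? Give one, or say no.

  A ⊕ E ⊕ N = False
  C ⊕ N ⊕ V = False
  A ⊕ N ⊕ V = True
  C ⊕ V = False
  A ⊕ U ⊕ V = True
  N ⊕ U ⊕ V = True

V = True; A = False; C = True; E = False; U = False; N = False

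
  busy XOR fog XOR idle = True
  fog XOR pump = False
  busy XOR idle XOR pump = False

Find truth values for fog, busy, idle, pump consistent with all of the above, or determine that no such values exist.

No satisfying assignment exists.

Adding constraints 1, 2, 3 mod 2: every variable appears an even number of times on the left, so the left side is 0.
But the right sides sum to 1 (mod 2). 0 ≠ 1 — the system is inconsistent.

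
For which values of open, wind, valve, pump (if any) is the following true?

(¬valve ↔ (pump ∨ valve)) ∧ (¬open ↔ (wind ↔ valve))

open = True, wind = True, valve = False, pump = True

  ¬valve ↔ (pump ∨ valve) = True
    ¬valve = True
    pump ∨ valve = True
  ¬open ↔ (wind ↔ valve) = True
    ¬open = False
    wind ↔ valve = False
Both conjuncts True, so the formula holds.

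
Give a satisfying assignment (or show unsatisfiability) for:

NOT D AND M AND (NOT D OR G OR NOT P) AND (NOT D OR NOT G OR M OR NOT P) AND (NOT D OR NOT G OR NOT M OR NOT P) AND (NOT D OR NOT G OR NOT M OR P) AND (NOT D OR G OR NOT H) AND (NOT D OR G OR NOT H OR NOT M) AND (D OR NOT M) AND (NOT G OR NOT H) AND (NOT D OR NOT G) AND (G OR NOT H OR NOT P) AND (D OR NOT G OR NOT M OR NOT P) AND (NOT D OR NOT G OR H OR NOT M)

Case M = True:
  (NOT D) forces D = False.
  Clause (D OR NOT M) is falsified — contradiction.
Case M = False:
  Clause (M) is falsified — contradiction.
Both cases fail, so the formula is unsatisfiable.

UNSATISFIABLE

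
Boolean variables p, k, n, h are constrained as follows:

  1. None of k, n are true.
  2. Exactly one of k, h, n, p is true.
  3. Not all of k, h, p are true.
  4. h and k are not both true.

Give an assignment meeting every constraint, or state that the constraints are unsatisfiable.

p=T, k=F, n=F, h=F

  (1) {k, n}: 0 true — none ✓
  (2) {k, h, n, p}: 1 true — exactly one ✓
  (3) {k, h, p}: 1/3 true — not all ✓
  (4) h=F, k=F — not both ✓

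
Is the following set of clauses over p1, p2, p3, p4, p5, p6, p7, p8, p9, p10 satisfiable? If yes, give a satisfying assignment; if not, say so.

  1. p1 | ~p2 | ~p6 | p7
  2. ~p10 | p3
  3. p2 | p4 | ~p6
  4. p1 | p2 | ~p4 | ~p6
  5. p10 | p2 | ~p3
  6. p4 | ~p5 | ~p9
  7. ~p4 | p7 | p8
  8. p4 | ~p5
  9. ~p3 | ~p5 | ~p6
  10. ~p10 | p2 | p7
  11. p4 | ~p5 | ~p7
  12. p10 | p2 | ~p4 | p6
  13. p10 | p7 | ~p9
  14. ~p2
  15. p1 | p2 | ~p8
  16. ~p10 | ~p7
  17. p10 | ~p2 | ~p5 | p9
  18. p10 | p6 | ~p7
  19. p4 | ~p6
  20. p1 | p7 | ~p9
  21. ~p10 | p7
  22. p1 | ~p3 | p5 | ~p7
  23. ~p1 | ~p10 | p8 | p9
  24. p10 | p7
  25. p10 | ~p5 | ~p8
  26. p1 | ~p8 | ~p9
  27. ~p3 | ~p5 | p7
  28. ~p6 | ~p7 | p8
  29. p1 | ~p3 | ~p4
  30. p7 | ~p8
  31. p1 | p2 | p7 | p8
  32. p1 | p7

Unit clause (~p2) forces p2 = False.
Set p1 = True.
Try p3 = True:
  (p10 | p2 | ~p3) forces p10 = True.
  (~p10 | p2 | p7) forces p7 = True.
  clause (~p10 | ~p7) is falsified — backtrack.
So p3 = False.
  then (~p10 | p3) forces p10 = False.
  then (p10 | p7) forces p7 = True.
  then (p10 | p6 | ~p7) forces p6 = True.
  then (p4 | ~p6) forces p4 = True.
  then (~p6 | ~p7 | p8) forces p8 = True.
  then (p10 | ~p5 | ~p8) forces p5 = False.
Set p9 = False.
All clauses satisfied.

p1 = True, p2 = False, p3 = False, p4 = True, p5 = False, p6 = True, p7 = True, p8 = True, p9 = False, p10 = False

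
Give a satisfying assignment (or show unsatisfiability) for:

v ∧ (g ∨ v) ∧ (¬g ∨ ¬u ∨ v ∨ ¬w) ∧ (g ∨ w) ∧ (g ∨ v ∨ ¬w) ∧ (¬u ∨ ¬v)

v = True, w = True, u = False, g = True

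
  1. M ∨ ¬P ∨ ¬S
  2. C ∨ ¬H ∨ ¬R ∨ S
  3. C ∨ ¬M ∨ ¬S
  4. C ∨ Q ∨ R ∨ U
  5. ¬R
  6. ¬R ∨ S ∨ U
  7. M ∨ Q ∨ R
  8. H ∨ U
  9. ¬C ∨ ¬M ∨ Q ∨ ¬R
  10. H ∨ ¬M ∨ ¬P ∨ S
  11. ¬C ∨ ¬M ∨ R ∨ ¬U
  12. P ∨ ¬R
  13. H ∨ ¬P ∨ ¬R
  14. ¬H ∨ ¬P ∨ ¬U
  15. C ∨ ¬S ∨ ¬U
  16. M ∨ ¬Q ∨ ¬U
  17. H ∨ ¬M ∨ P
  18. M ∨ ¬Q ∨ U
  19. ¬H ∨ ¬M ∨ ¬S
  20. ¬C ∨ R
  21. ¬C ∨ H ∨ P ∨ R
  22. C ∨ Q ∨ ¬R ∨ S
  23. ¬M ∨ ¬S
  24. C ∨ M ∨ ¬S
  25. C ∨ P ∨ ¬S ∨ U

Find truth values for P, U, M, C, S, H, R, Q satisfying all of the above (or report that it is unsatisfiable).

P: False; U: True; M: True; C: False; S: False; H: True; R: False; Q: True

Unit clause (¬R) forces R = False.
In (¬C ∨ R) only ¬C is left, so C = False.
Set P = False.
Set U = True.
  then (C ∨ ¬S ∨ ¬U) forces S = False.
Try M = False:
  (M ∨ Q ∨ R) forces Q = True.
  clause (M ∨ ¬Q ∨ ¬U) is falsified — backtrack.
So M = True.
  then (H ∨ ¬M ∨ P) forces H = True.
Set Q = True.
All clauses satisfied.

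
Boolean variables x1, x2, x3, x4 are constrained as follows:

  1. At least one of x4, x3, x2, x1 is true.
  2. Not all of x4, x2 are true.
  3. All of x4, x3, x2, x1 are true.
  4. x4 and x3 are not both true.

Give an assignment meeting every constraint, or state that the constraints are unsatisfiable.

The formula is unsatisfiable.

Case x3 = True:
  (3) forces x4 = True.
  Constraint (4) is violated (x4=T, x3=T) — contradiction.
Case x3 = False:
  Constraint (3) is violated (x3=F) — contradiction.
Both cases fail — unsatisfiable.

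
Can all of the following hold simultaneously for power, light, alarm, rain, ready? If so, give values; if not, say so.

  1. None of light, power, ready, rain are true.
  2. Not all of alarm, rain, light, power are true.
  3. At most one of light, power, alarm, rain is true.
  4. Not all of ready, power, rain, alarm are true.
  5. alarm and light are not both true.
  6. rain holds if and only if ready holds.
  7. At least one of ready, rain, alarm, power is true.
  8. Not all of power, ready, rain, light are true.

power = False, light = False, alarm = True, rain = False, ready = False

  (1) {light, power, ready, rain}: 0 true — none ✓
  (2) {alarm, rain, light, power}: 1/4 true — not all ✓
  (3) {light, power, alarm, rain}: 1 true — at most one ✓
  (4) {ready, power, rain, alarm}: 1/4 true — not all ✓
  (5) alarm=T, light=F — not both ✓
  (6) rain=F, ready=F — same ✓
  (7) {ready, rain, alarm, power}: 1 true — at least one ✓
  (8) {power, ready, rain, light}: 0/4 true — not all ✓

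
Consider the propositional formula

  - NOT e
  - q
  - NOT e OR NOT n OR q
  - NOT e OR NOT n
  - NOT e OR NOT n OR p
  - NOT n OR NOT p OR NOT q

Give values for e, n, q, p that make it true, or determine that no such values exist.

Unit clause (NOT e) forces e = False.
Unit clause (q) forces q = True.
Set n = False.
Set p = False.
Check each clause:
  (NOT e): NOT e holds.
  (q): q holds.
  (NOT e OR NOT n OR q): NOT e holds.
  (NOT e OR NOT n): NOT e holds.
  (NOT e OR NOT n OR p): NOT e holds.
  (NOT n OR NOT p OR NOT q): NOT n holds.
All clauses satisfied.

e = False, n = False, q = True, p = False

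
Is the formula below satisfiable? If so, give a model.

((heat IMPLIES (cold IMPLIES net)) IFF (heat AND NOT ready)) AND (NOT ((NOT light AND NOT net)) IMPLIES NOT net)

ready = False; cold = False; light = False; heat = True; net = False

  (heat IMPLIES (cold IMPLIES net)) IFF (heat AND NOT ready) = True
    heat IMPLIES (cold IMPLIES net) = True
      cold IMPLIES net = True
    heat AND NOT ready = True
      NOT ready = True
  NOT ((NOT light AND NOT net)) IMPLIES NOT net = True
    NOT ((NOT light AND NOT net)) = False
      NOT light AND NOT net = True
        NOT light = True
        NOT net = True
    NOT net = True
Both conjuncts True, so the formula holds.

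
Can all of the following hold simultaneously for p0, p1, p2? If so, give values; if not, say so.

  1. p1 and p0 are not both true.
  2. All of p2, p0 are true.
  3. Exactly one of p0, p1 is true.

p0=T; p1=F; p2=T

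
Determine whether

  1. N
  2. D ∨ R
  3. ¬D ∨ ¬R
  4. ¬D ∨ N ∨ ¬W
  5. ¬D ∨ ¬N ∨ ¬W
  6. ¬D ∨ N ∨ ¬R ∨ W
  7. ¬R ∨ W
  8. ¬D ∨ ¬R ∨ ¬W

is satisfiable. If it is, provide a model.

R: False, W: False, N: True, D: True

Unit clause (N) forces N = True.
Set R = False.
  then (D ∨ R) forces D = True.
  then (¬D ∨ ¬N ∨ ¬W) forces W = False.
Check each clause:
  (N): N holds.
  (D ∨ R): D holds.
  (¬D ∨ ¬R): ¬R holds.
  (¬D ∨ N ∨ ¬W): N holds.
  (¬D ∨ ¬N ∨ ¬W): ¬W holds.
  (¬D ∨ N ∨ ¬R ∨ W): N holds.
  (¬R ∨ W): ¬R holds.
  (¬D ∨ ¬R ∨ ¬W): ¬R holds.
All clauses satisfied.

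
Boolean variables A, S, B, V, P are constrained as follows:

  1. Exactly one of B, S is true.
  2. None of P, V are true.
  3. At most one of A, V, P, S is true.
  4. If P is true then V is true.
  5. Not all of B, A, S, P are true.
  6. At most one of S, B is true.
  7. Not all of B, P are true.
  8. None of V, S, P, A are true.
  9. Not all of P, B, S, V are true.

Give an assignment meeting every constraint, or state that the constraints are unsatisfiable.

A = False; S = False; B = True; V = False; P = False

  (1) {B, S}: 1 true — exactly one ✓
  (2) {P, V}: 0 true — none ✓
  (3) {A, V, P, S}: 0 true — at most one ✓
  (4) P=F ⇒ V: vacuous ✓
  (5) {B, A, S, P}: 1/4 true — not all ✓
  (6) {S, B}: 1 true — at most one ✓
  (7) {B, P}: 1/2 true — not all ✓
  (8) {V, S, P, A}: 0 true — none ✓
  (9) {P, B, S, V}: 1/4 true — not all ✓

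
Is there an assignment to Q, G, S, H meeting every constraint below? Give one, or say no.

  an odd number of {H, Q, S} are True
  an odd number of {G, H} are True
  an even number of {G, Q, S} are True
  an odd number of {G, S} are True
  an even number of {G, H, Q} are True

Q: True, G: True, S: False, H: False

{H, Q, S}: 1 true → odd ✓
{G, H}: 1 true → odd ✓
{G, Q, S}: 2 true → even ✓
{G, S}: 1 true → odd ✓
{G, H, Q}: 2 true → even ✓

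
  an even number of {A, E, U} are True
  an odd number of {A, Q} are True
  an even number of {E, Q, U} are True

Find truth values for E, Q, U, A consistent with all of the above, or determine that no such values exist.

UNSATISFIABLE

Adding constraints 1, 2, 3 mod 2: every variable appears an even number of times on the left, so the left side is 0.
But the right sides sum to 1 (mod 2). 0 ≠ 1 — the system is inconsistent.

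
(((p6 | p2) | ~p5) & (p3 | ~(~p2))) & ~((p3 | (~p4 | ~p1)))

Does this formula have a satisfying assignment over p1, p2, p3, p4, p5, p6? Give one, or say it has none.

p1: True, p2: True, p3: False, p4: True, p5: False, p6: True

  ((p6 | p2) | ~p5) & (p3 | ~(~p2)) = True
    (p6 | p2) | ~p5 = True
      p6 | p2 = True
      ~p5 = True
    p3 | ~(~p2) = True
      ~(~p2) = True
        ~p2 = False
  ~((p3 | (~p4 | ~p1))) = True
    p3 | (~p4 | ~p1) = False
      ~p4 | ~p1 = False
        ~p4 = False
        ~p1 = False
Both conjuncts True, so the formula holds.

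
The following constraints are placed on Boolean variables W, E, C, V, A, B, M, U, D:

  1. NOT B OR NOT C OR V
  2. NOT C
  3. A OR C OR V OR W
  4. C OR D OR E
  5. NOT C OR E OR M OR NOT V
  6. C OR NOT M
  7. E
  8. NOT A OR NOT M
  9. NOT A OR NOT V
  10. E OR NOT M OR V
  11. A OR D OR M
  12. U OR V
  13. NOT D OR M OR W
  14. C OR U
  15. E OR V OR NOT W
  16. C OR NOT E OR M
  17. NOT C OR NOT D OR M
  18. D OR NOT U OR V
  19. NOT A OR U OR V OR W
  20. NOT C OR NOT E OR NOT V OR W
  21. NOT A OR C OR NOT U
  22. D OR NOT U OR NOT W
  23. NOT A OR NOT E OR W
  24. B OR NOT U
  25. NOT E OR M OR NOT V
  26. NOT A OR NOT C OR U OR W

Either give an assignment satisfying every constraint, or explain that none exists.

Case E = True:
  (NOT C) forces C = False.
  (C OR NOT M) forces M = False.
  Clause (C OR NOT E OR M) is falsified — contradiction.
Case E = False:
  Clause (E) is falsified — contradiction.
Both cases fail, so the formula is unsatisfiable.

Unsatisfiable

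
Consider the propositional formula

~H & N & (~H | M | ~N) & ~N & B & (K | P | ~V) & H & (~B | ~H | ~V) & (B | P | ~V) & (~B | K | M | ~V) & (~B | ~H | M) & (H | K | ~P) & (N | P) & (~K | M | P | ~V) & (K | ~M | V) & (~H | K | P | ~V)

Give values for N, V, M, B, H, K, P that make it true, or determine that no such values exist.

Case N = True:
  Clause (~N) is falsified — contradiction.
Case N = False:
  Clause (N) is falsified — contradiction.
Both cases fail, so the formula is unsatisfiable.

Unsatisfiable — no assignment works.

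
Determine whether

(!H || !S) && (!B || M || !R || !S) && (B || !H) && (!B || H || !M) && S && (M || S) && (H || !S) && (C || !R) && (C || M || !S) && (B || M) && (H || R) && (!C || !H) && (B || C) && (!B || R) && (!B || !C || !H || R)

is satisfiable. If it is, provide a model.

UNSATISFIABLE

Case S = True:
  (!H || !S) forces H = False.
  Clause (H || !S) is falsified — contradiction.
Case S = False:
  Clause (S) is falsified — contradiction.
Both cases fail, so the formula is unsatisfiable.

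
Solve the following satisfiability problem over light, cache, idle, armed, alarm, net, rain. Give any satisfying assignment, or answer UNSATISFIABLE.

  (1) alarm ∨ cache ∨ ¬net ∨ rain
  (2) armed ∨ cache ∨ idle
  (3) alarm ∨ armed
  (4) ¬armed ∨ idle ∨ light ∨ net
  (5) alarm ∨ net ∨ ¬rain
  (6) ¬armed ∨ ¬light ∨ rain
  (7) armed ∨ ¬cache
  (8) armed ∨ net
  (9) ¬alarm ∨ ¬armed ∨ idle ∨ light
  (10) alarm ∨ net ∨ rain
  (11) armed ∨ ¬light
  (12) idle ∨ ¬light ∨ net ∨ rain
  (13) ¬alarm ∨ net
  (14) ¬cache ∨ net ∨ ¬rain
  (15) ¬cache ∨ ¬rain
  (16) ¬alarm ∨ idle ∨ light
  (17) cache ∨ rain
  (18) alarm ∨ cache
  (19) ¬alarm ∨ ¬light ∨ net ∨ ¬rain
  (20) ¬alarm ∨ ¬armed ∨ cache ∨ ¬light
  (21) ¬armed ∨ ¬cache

light: False, cache: False, idle: True, armed: False, alarm: True, net: True, rain: True

Set light = False.
Try cache = True:
  (armed ∨ ¬cache) forces armed = True.
  clause (¬armed ∨ ¬cache) is falsified — backtrack.
So cache = False.
  then (cache ∨ rain) forces rain = True.
  then (alarm ∨ cache) forces alarm = True.
  then (¬alarm ∨ net) forces net = True.
  then (¬alarm ∨ idle ∨ light) forces idle = True.
Set armed = False.
All clauses satisfied.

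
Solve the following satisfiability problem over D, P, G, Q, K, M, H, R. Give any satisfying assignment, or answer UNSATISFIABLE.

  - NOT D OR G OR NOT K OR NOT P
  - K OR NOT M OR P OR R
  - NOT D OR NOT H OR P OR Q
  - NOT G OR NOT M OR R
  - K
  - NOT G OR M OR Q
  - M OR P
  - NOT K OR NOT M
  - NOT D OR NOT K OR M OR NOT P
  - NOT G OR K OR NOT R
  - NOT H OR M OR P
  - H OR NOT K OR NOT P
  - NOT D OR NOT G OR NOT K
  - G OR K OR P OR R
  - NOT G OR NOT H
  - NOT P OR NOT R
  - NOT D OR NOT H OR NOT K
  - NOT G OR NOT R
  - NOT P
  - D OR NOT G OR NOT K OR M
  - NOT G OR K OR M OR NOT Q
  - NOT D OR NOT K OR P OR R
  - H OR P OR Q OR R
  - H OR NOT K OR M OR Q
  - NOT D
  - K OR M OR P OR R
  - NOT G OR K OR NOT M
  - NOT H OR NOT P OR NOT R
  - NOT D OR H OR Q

UNSATISFIABLE

Case P = True:
  Clause (NOT P) is falsified — contradiction.
Case P = False:
  (K) forces K = True.
  (M OR P) forces M = True.
  Clause (NOT K OR NOT M) is falsified — contradiction.
Both cases fail, so the formula is unsatisfiable.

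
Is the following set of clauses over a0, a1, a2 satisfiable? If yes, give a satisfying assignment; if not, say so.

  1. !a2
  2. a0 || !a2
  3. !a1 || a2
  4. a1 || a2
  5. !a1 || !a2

Unsatisfiable — no assignment works.

Case a2 = True:
  Clause (!a2) is falsified — contradiction.
Case a2 = False:
  (!a1 || a2) forces a1 = False.
  Clause (a1 || a2) is falsified — contradiction.
Both cases fail, so the formula is unsatisfiable.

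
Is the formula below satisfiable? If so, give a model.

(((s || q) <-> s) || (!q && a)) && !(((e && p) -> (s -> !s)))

s: True, q: False, e: True, a: False, p: True

  ((s || q) <-> s) || (!q && a) = True
    (s || q) <-> s = True
      s || q = True
    !q && a = False
      !q = True
  !(((e && p) -> (s -> !s))) = True
    (e && p) -> (s -> !s) = False
      e && p = True
      s -> !s = False
        !s = False
Both conjuncts True, so the formula holds.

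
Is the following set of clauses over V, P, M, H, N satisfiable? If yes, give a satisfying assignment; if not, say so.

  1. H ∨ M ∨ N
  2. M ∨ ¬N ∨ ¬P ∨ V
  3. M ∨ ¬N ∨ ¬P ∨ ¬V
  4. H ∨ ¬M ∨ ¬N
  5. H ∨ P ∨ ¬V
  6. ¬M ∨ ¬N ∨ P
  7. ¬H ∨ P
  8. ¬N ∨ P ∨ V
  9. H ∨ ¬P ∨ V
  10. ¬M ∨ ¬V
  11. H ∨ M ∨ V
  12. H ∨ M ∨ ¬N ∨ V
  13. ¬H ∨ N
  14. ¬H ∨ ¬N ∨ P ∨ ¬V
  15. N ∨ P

V = False; P = True; M = True; H = True; N = True

Set V = False.
Try P = False:
  (¬H ∨ P) forces H = False.
  (¬N ∨ P ∨ V) forces N = False.
  clause (N ∨ P) is falsified — backtrack.
So P = True.
  then (H ∨ ¬P ∨ V) forces H = True.
  then (¬H ∨ N) forces N = True.
  then (M ∨ ¬N ∨ ¬P ∨ V) forces M = True.
All clauses satisfied.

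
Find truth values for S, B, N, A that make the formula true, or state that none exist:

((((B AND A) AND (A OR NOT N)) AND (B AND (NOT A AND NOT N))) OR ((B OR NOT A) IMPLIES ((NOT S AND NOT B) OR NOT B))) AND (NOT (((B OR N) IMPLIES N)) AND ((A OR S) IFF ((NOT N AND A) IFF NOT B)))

Case N = True: the conjunct NOT (((B OR N) IMPLIES N)) becomes NOT ((True IMPLIES True)) = False.
Case N = False: the formula simplifies to (((B AND A) AND (B AND NOT A)) OR ((B OR NOT A) IMPLIES ((NOT S AND NOT B) OR NOT B))) AND (NOT (NOT B) AND ((A OR S) IFF (A IFF NOT B))).
  B = True: simplifies to (A AND NOT A) AND ((A OR S) IFF NOT A).
    A = True: the conjunct NOT A is False.
    A = False: the conjunct A is False.
  B = False: the conjunct NOT (NOT B) becomes NOT (NOT False) = False.
Both cases fail — unsatisfiable.

UNSATISFIABLE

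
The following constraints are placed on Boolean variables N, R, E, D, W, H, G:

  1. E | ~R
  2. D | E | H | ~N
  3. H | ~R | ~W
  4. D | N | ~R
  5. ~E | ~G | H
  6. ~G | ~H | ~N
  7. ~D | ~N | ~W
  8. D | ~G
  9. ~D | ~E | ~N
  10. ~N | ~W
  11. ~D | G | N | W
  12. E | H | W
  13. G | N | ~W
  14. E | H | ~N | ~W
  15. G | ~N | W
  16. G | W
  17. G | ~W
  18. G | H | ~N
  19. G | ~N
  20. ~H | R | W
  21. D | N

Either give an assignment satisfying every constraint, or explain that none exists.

Try N = True:
  (~N | ~W) forces W = False.
  (G | ~N | W) forces G = True.
  (~G | ~H | ~N) forces H = False.
  (~E | ~G | H) forces E = False.
  clause (E | H | W) is falsified — backtrack.
So N = False.
  then (D | N) forces D = True.
Set R = True.
  then (E | ~R) forces E = True.
Set W = False.
  then (~D | G | N | W) forces G = True.
  then (~E | ~G | H) forces H = True.
All clauses satisfied.

N = False; R = True; E = True; D = True; W = False; H = True; G = True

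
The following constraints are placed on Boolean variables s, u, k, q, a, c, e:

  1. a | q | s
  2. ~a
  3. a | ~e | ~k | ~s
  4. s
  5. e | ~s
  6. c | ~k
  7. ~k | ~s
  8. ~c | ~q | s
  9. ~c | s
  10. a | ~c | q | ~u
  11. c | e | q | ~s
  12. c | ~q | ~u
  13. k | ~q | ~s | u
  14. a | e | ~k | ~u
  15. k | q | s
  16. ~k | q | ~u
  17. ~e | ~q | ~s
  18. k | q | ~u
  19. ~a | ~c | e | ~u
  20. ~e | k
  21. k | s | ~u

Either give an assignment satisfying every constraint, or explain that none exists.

Unsatisfiable

Case s = True:
  (~a) forces a = False.
  (e | ~s) forces e = True.
  (a | ~e | ~k | ~s) forces k = False.
  Clause (~e | k) is falsified — contradiction.
Case s = False:
  Clause (s) is falsified — contradiction.
Both cases fail, so the formula is unsatisfiable.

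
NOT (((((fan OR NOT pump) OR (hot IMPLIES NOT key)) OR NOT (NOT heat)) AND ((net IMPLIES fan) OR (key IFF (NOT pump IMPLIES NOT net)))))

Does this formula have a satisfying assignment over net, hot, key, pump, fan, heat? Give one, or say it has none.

net = True, hot = False, key = True, pump = False, fan = False, heat = True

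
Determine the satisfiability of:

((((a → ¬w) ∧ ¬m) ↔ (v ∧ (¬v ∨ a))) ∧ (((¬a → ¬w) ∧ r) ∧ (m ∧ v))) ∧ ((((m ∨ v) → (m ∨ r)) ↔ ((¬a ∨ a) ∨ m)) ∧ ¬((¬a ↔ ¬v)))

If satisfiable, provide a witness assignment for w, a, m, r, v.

w = False; a = False; m = True; r = True; v = True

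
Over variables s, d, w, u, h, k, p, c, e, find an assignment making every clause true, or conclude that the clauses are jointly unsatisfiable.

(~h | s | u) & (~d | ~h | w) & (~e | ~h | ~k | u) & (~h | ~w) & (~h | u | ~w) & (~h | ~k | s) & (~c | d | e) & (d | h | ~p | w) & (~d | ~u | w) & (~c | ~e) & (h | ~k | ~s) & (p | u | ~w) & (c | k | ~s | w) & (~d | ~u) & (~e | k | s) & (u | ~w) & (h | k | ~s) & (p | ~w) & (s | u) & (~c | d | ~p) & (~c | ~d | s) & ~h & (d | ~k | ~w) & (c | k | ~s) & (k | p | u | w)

Unit clause (~h) forces h = False.
Try s = True:
  (h | ~k | ~s) forces k = False.
  clause (h | k | ~s) is falsified — backtrack.
So s = False.
  then (s | u) forces u = True.
  then (~d | ~u) forces d = False.
Set w = False.
  then (d | h | ~p | w) forces p = False.
Set k = True.
Try c = True:
  (~c | d | e) forces e = True.
  clause (~c | ~e) is falsified — backtrack.
So c = False.
Set e = True.
All clauses satisfied.

s = False, d = False, w = False, u = True, h = False, k = True, p = False, c = False, e = True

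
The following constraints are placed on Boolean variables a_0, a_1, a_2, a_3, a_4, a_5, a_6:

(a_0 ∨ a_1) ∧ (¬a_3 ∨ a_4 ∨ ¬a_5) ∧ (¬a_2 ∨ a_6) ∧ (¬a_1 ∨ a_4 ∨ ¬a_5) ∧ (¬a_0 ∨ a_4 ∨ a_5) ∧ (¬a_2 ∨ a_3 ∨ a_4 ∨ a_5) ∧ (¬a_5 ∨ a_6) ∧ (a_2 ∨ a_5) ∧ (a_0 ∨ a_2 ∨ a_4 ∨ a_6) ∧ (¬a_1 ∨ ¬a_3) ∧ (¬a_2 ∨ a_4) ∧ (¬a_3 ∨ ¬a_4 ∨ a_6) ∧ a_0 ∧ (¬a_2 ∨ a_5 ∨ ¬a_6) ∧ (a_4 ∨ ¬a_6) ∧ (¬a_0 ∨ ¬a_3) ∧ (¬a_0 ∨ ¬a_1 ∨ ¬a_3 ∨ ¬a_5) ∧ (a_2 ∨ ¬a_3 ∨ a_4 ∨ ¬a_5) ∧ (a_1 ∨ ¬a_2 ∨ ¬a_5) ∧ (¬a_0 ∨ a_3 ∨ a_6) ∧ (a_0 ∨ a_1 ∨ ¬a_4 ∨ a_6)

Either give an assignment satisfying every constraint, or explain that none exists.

Unit clause (a_0) forces a_0 = True.
In (¬a_0 ∨ ¬a_3) only ¬a_3 is left, so a_3 = False.
In (¬a_0 ∨ a_3 ∨ a_6) only a_6 is left, so a_6 = True.
In (a_4 ∨ ¬a_6) only a_4 is left, so a_4 = True.
Set a_1 = True.
Set a_2 = False.
  then (a_2 ∨ a_5) forces a_5 = True.
All clauses satisfied.

a_0=T, a_1=T, a_2=F, a_3=F, a_4=T, a_5=T, a_6=T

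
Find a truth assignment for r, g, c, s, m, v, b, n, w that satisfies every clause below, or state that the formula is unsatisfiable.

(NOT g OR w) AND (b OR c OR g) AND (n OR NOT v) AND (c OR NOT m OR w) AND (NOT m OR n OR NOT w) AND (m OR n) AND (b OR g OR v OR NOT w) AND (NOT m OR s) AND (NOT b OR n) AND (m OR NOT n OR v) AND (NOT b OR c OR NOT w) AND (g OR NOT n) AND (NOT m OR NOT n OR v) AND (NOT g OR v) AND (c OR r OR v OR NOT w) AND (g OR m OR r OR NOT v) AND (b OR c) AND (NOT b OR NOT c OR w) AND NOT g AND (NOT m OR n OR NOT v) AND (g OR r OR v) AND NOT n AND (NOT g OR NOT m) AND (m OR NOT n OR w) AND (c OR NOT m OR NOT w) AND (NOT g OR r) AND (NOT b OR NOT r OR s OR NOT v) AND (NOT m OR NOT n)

Unit clause (NOT g) forces g = False.
Unit clause (NOT n) forces n = False.
In (n OR NOT v) only NOT v is left, so v = False.
In (m OR n) only m is left, so m = True.
In (NOT m OR s) only s is left, so s = True.
In (NOT b OR n) only NOT b is left, so b = False.
In (b OR c) only c is left, so c = True.
In (g OR r OR v) only r is left, so r = True.
In (NOT m OR n OR NOT w) only NOT w is left, so w = False.
All clauses satisfied.

r = True; g = False; c = True; s = True; m = True; v = False; b = False; n = False; w = False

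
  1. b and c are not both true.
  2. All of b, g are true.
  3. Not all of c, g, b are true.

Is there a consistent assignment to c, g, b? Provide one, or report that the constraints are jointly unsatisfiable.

c=F, g=T, b=T

  (1) b=T, c=F — not both ✓
  (2) {b, g}: all 2 true ✓
  (3) {c, g, b}: 2/3 true — not all ✓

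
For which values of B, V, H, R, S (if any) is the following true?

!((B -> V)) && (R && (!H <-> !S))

B = True, V = False, H = False, R = True, S = False

  !((B -> V)) = True
    B -> V = False
  R && (!H <-> !S) = True
    !H <-> !S = True
      !H = True
      !S = True
Both conjuncts True, so the formula holds.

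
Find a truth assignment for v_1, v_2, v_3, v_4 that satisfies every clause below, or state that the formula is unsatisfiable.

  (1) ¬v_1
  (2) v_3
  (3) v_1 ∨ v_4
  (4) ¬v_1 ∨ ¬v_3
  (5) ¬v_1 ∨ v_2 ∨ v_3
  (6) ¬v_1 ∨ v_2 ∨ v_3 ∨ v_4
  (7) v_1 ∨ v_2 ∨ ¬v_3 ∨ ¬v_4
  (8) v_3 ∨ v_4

Unit clause (¬v_1) forces v_1 = False.
Unit clause (v_3) forces v_3 = True.
In (v_1 ∨ v_4) only v_4 is left, so v_4 = True.
In (v_1 ∨ v_2 ∨ ¬v_3 ∨ ¬v_4) only v_2 is left, so v_2 = True.
Check each clause:
  (¬v_1): ¬v_1 holds.
  (v_3): v_3 holds.
  (v_1 ∨ v_4): v_4 holds.
  (¬v_1 ∨ ¬v_3): ¬v_1 holds.
  (¬v_1 ∨ v_2 ∨ v_3): ¬v_1 holds.
  (¬v_1 ∨ v_2 ∨ v_3 ∨ v_4): ¬v_1 holds.
  (v_1 ∨ v_2 ∨ ¬v_3 ∨ ¬v_4): v_2 holds.
  (v_3 ∨ v_4): v_3 holds.
All clauses satisfied.

v_1 = False; v_2 = True; v_3 = True; v_4 = True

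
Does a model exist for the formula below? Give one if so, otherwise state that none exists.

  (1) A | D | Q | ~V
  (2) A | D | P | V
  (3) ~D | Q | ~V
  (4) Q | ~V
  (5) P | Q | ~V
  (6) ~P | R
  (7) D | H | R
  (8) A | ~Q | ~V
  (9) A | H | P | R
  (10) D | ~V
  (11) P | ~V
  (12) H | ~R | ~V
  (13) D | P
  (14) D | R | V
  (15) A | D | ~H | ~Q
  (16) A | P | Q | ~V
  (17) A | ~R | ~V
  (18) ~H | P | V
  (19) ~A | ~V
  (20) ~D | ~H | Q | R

H: False, A: False, R: True, Q: True, P: True, V: False, D: False

Set H = False.
Set A = False.
Try R = False:
  (~P | R) forces P = False.
  clause (A | H | P | R) is falsified — backtrack.
So R = True.
  then (H | ~R | ~V) forces V = False.
Set Q = True.
Set P = True.
Set D = False.
All clauses satisfied.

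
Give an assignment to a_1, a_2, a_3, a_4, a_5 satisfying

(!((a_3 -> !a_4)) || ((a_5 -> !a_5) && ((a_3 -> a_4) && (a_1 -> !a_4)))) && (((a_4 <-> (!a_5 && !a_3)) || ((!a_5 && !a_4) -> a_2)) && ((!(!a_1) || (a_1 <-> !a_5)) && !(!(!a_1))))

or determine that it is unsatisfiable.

a_1 = False; a_2 = True; a_3 = True; a_4 = True; a_5 = True

  !((a_3 -> !a_4)) || ((a_5 -> !a_5) && ((a_3 -> a_4) && (a_1 -> !a_4))) = True
    !((a_3 -> !a_4)) = True
      a_3 -> !a_4 = False
        !a_4 = False
    (a_5 -> !a_5) && ((a_3 -> a_4) && (a_1 -> !a_4)) = False
      a_5 -> !a_5 = False
        !a_5 = False
      (a_3 -> a_4) && (a_1 -> !a_4) = True
        a_3 -> a_4 = True
        a_1 -> !a_4 = True
          !a_4 = False
  ((a_4 <-> (!a_5 && !a_3)) || ((!a_5 && !a_4) -> a_2)) && ((!(!a_1) || (a_1 <-> !a_5)) && !(!(!a_1))) = True
    (a_4 <-> (!a_5 && !a_3)) || ((!a_5 && !a_4) -> a_2) = True
      a_4 <-> (!a_5 && !a_3) = False
        !a_5 && !a_3 = False
          !a_5 = False
          !a_3 = False
      (!a_5 && !a_4) -> a_2 = True
        !a_5 && !a_4 = False
          !a_5 = False
          !a_4 = False
    (!(!a_1) || (a_1 <-> !a_5)) && !(!(!a_1)) = True
      !(!a_1) || (a_1 <-> !a_5) = True
        !(!a_1) = False
          !a_1 = True
        a_1 <-> !a_5 = True
          !a_5 = False
      !(!(!a_1)) = True
        !(!a_1) = False
          !a_1 = True
Both conjuncts True, so the formula holds.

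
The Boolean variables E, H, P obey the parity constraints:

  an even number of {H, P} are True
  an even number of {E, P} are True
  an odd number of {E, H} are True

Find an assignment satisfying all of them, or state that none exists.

Adding constraints 1, 2, 3 mod 2: every variable appears an even number of times on the left, so the left side is 0.
But the right sides sum to 1 (mod 2). 0 ≠ 1 — the system is inconsistent.

No satisfying assignment exists.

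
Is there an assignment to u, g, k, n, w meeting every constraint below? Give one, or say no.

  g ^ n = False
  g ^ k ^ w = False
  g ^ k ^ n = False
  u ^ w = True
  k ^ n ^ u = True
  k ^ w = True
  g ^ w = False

u = False; g = True; k = False; n = True; w = True

g ^ n = T ^ T = False ✓
g ^ k ^ w = T ^ F ^ T = False ✓
g ^ k ^ n = T ^ F ^ T = False ✓
u ^ w = F ^ T = True ✓
k ^ n ^ u = F ^ T ^ F = True ✓
k ^ w = F ^ T = True ✓
g ^ w = T ^ T = False ✓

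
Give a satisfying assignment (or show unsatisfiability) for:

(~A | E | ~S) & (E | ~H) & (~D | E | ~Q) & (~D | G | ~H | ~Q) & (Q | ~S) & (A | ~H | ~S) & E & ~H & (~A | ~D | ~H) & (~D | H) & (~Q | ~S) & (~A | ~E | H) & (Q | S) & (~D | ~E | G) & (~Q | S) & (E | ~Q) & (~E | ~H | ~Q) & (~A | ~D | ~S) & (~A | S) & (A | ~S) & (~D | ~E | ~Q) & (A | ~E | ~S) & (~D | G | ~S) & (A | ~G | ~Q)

Unsatisfiable

Case Q = True:
  (E) forces E = True.
  (~H) forces H = False.
  (~D | H) forces D = False.
  (~Q | ~S) forces S = False.
  Clause (~Q | S) is falsified — contradiction.
Case Q = False:
  (Q | ~S) forces S = False.
  Clause (Q | S) is falsified — contradiction.
Both cases fail, so the formula is unsatisfiable.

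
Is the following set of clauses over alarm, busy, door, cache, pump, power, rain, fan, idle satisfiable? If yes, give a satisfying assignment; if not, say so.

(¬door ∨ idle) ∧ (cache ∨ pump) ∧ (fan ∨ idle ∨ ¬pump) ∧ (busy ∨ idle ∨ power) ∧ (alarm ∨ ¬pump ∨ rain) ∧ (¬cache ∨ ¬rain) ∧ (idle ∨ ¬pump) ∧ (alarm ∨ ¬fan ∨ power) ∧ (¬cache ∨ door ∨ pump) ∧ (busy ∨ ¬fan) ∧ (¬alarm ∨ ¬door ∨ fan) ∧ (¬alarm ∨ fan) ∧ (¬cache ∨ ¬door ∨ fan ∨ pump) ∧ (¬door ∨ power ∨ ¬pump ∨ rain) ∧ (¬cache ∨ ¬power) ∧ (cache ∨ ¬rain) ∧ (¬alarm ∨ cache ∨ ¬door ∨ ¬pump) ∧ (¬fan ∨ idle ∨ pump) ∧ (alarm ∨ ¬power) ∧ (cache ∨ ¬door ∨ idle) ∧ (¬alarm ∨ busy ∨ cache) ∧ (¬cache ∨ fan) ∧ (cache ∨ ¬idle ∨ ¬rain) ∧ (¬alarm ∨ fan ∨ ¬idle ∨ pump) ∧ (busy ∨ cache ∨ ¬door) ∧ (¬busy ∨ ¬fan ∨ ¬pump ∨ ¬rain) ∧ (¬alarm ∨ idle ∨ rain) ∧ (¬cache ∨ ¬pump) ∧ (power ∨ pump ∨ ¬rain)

alarm: True, busy: True, door: False, cache: False, pump: True, power: False, rain: False, fan: True, idle: True

Set alarm = True.
  then (¬alarm ∨ fan) forces fan = True.
  then (busy ∨ ¬fan) forces busy = True.
Set door = False.
Try cache = True:
  (¬cache ∨ ¬rain) forces rain = False.
  (¬cache ∨ door ∨ pump) forces pump = True.
  clause (¬cache ∨ ¬pump) is falsified — backtrack.
So cache = False.
  then (cache ∨ pump) forces pump = True.
  then (idle ∨ ¬pump) forces idle = True.
  then (cache ∨ ¬rain) forces rain = False.
Set power = False.
All clauses satisfied.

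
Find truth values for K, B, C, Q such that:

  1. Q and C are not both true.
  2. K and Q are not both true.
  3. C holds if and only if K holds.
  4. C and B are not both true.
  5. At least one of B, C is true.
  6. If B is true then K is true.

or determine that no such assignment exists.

K: True, B: False, C: True, Q: False

  (1) Q=F, C=T — not both ✓
  (2) K=T, Q=F — not both ✓
  (3) C=T, K=T — same ✓
  (4) C=T, B=F — not both ✓
  (5) {B, C}: 1 true — at least one ✓
  (6) B=F ⇒ K: vacuous ✓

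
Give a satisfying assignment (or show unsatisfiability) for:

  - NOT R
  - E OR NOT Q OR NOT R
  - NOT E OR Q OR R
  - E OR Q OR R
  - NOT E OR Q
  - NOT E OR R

E = False; Q = True; R = False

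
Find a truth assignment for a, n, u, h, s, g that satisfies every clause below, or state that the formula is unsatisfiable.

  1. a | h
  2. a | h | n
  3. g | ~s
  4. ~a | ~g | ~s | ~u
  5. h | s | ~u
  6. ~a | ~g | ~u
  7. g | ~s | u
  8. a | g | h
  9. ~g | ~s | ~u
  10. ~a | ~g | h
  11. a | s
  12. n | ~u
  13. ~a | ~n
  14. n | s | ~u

a: True, n: False, u: False, h: True, s: True, g: True

Set a = True.
  then (~a | ~n) forces n = False.
  then (n | ~u) forces u = False.
Set h = True.
Set s = True.
  then (g | ~s) forces g = True.
All clauses satisfied.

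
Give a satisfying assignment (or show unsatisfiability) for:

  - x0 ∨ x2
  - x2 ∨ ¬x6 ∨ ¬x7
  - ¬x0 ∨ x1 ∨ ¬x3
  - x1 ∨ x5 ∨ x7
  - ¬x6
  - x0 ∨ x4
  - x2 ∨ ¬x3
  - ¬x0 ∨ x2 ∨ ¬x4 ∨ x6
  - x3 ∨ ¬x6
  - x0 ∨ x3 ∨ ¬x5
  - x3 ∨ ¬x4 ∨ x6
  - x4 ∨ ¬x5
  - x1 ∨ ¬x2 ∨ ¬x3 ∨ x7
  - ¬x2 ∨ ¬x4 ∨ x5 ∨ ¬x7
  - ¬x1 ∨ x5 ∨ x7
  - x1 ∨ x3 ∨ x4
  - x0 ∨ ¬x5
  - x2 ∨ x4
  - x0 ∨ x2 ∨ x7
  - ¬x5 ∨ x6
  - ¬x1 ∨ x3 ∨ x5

x0: True, x1: True, x2: True, x3: True, x4: False, x5: False, x6: False, x7: True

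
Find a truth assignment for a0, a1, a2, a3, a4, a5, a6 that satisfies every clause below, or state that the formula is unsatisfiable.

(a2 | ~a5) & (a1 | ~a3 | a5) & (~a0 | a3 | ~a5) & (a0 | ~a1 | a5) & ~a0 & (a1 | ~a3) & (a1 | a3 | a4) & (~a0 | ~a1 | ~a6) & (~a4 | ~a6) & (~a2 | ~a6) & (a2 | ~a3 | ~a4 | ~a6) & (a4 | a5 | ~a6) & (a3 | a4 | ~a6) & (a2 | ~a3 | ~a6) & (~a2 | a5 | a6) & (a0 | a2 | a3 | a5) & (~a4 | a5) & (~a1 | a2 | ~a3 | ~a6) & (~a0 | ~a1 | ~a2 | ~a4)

Unit clause (~a0) forces a0 = False.
Set a1 = True.
  then (a0 | ~a1 | a5) forces a5 = True.
  then (a2 | ~a5) forces a2 = True.
  then (~a2 | ~a6) forces a6 = False.
Set a3 = True.
Set a4 = True.
All clauses satisfied.

a0=F, a1=T, a2=T, a3=T, a4=T, a5=T, a6=F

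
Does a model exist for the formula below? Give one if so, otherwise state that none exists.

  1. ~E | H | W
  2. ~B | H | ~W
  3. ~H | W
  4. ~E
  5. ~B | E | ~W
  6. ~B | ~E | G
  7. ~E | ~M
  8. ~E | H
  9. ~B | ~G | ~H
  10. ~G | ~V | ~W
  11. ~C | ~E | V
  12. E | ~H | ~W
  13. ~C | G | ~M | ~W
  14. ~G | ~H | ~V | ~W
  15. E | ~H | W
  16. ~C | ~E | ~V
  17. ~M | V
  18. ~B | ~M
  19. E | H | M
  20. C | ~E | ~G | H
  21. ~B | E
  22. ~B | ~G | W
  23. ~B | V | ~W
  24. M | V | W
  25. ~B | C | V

Unit clause (~E) forces E = False.
In (~B | E) only ~B is left, so B = False.
Set G = False.
Try H = True:
  (~H | W) forces W = True.
  clause (E | ~H | ~W) is falsified — backtrack.
So H = False.
  then (E | H | M) forces M = True.
  then (~M | V) forces V = True.
Set W = True.
  then (~C | G | ~M | ~W) forces C = False.
All clauses satisfied.

G: False; E: False; H: False; V: True; W: True; M: True; B: False; C: False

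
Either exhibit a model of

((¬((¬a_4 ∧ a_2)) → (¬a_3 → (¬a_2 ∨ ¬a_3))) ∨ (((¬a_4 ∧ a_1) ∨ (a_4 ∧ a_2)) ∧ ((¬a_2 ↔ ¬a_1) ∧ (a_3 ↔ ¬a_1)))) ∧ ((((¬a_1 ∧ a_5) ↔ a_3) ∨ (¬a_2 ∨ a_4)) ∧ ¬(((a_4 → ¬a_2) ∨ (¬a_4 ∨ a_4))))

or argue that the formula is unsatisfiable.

Unsatisfiable — no assignment works.

The conjunct ¬(((a_4 → ¬a_2) ∨ (¬a_4 ∨ a_4))) is unsatisfiable on its own:
  a_2=F, a_4=F: evaluates to False.
  a_2=F, a_4=T: evaluates to False.
  a_2=T, a_4=F: evaluates to False.
  a_2=T, a_4=T: evaluates to False.
So the whole conjunction is unsatisfiable.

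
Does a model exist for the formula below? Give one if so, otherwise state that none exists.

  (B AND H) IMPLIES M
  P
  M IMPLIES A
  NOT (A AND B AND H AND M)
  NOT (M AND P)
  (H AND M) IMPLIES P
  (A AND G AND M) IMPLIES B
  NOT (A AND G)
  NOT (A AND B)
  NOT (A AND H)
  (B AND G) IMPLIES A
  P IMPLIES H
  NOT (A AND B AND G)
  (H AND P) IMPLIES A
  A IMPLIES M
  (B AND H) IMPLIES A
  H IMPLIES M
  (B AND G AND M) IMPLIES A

Unsatisfiable

Case P = True:
  (H OR NOT P) forces H = True.
  (A OR NOT H OR NOT P) forces A = True.
  Clause (NOT A OR NOT H) is falsified — contradiction.
Case P = False:
  Clause (P) is falsified — contradiction.
Both cases fail, so the formula is unsatisfiable.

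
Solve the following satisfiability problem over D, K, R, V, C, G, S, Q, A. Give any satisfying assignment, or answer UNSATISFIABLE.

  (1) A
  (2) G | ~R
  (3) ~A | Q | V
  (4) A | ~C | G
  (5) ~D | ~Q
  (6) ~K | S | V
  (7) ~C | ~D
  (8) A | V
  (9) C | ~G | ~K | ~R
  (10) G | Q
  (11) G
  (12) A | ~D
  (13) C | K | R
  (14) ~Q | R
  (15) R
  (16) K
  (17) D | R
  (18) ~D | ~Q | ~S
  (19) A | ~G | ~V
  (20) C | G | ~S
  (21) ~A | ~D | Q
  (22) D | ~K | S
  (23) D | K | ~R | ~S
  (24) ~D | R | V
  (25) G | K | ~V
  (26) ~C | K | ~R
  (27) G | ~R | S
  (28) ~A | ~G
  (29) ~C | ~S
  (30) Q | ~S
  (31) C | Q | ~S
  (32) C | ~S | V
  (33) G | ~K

The formula is unsatisfiable.

Case G = True:
  (A) forces A = True.
  Clause (~A | ~G) is falsified — contradiction.
Case G = False:
  Clause (G) is falsified — contradiction.
Both cases fail, so the formula is unsatisfiable.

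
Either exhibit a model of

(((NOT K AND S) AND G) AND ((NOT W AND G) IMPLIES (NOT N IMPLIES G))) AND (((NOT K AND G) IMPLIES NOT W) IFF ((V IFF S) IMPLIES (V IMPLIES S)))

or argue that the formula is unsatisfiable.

V: False, K: False, G: True, N: False, S: True, W: False

  ((NOT K AND S) AND G) AND ((NOT W AND G) IMPLIES (NOT N IMPLIES G)) = True
    (NOT K AND S) AND G = True
      NOT K AND S = True
        NOT K = True
    (NOT W AND G) IMPLIES (NOT N IMPLIES G) = True
      NOT W AND G = True
        NOT W = True
      NOT N IMPLIES G = True
        NOT N = True
  ((NOT K AND G) IMPLIES NOT W) IFF ((V IFF S) IMPLIES (V IMPLIES S)) = True
    (NOT K AND G) IMPLIES NOT W = True
      NOT K AND G = True
        NOT K = True
      NOT W = True
    (V IFF S) IMPLIES (V IMPLIES S) = True
      V IFF S = False
      V IMPLIES S = True
Both conjuncts True, so the formula holds.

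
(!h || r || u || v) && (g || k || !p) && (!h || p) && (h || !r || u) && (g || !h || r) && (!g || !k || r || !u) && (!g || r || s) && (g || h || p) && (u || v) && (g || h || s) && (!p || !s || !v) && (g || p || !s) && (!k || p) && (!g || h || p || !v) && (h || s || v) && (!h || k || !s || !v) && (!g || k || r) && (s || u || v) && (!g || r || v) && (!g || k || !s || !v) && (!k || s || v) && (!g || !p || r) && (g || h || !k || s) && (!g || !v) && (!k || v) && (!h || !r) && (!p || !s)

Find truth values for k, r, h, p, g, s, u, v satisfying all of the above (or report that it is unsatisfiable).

Set k = False.
Set r = True.
  then (!h || !r) forces h = False.
  then (h || !r || u) forces u = True.
Try p = True:
  (g || k || !p) forces g = True.
  (!g || !v) forces v = False.
  (h || s || v) forces s = True.
  clause (!p || !s) is falsified — backtrack.
So p = False.
  then (g || h || p) forces g = True.
  then (!g || h || p || !v) forces v = False.
  then (h || s || v) forces s = True.
All clauses satisfied.

k: False; r: True; h: False; p: False; g: True; s: True; u: True; v: False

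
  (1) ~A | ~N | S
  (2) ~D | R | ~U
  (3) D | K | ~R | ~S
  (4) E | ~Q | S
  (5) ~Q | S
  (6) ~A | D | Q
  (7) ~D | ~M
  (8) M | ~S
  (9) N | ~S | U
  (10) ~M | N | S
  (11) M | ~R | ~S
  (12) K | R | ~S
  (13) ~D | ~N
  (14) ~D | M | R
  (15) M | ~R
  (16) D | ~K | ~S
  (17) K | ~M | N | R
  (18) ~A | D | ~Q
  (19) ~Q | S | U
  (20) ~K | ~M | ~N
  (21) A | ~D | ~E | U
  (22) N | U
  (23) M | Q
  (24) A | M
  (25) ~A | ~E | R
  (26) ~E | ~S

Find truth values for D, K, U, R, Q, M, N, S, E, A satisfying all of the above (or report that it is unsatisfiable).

D: False; K: False; U: False; R: False; Q: False; M: True; N: True; S: False; E: False; A: False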